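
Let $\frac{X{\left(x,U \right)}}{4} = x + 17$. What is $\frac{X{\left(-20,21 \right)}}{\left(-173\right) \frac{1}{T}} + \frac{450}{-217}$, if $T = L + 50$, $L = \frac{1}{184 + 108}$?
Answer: $\frac{3822201}{2740493} \approx 1.3947$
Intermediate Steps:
$X{\left(x,U \right)} = 68 + 4 x$ ($X{\left(x,U \right)} = 4 \left(x + 17\right) = 4 \left(17 + x\right) = 68 + 4 x$)
$L = \frac{1}{292} \approx 0.0034247$
$T = \frac{14601}{292}$ ($T = \frac{1}{292} + 50 = \frac{14601}{292} \approx 50.003$)
$\frac{X{\left(-20,21 \right)}}{\left(-173\right) \frac{1}{T}} + \frac{450}{-217} = \frac{68 + 4 \left(-20\right)}{\left(-173\right) \frac{1}{\frac{14601}{292}}} + \frac{450}{-217} = \frac{68 - 80}{\left(-173\right) \frac{292}{14601}} + 450 \left(- \frac{1}{217}\right) = - \frac{12}{- \frac{50516}{14601}} - \frac{450}{217} = \left(-12\right) \left(- \frac{14601}{50516}\right) - \frac{450}{217} = \frac{43803}{12629} - \frac{450}{217} = \frac{3822201}{2740493}$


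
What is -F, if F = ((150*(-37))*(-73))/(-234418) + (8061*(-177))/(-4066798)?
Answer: 656598155277/476665326782 ≈ 1.3775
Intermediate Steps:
F = -656598155277/476665326782 (F = -5550*(-73)*(-1/234418) - 1426797*(-1/4066798) = 405150*(-1/234418) + 1426797/4066798 = -202575/117209 + 1426797/4066798 = -656598155277/476665326782 ≈ -1.3775)
-F = -1*(-656598155277/476665326782) = 656598155277/476665326782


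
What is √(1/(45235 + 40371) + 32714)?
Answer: √239740860124110/85606 ≈ 180.87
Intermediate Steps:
√(1/(45235 + 40371) + 32714) = √(1/85606 + 32714) = √(2800514685/85606) = √239740860124110/85606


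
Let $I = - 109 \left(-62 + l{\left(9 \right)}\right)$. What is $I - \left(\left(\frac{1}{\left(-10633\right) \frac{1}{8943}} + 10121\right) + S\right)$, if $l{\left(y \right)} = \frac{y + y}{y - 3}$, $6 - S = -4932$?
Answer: $- \frac{91732581}{10633} \approx -8627.2$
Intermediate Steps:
$S = 4938$ ($S = 6 - -4932 = 6 + 4932 = 4938$)
$l{\left(y \right)} = \frac{2 y}{-3 + y}$
$I = 6431$ ($I = - 109 \left(-62 + 2 \cdot 9 \frac{1}{-3 + 9}\right) = - 109 \left(-62 + 2 \cdot 9 \cdot \frac{1}{6}\right) = - 109 \left(-62 + 3\right) = \left(-109\right) \left(-59\right) = 6431$)
$I - \left(\left(\frac{1}{\left(-10633\right) \frac{1}{8943}} + 10121\right) + S\right) = 6431 - \left(\left(\frac{1}{\left(-10633\right) \frac{1}{8943}} + 10121\right) + 4938\right) = 6431 - \left(\left(\frac{1}{- \frac{10633}{8943}} + 10121\right) + 4938\right) = 6431 - \left(\left(- \frac{8943}{10633} + 10121\right) + 4938\right) = 6431 - \left(\frac{107607650}{10633} + 4938\right) = 6431 - \frac{160113404}{10633} = - \frac{91732581}{10633}$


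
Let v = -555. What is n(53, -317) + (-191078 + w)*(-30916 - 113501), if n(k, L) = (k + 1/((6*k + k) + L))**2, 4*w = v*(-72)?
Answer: 76259781686305/2916 ≈ 2.6152e+10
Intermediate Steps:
w = 9990 (w = (-555*(-72))/4 = (1/4)*39960 = 9990)
n(k, L) = (k + 1/(L + 7*k))**2 (n(k, L) = (k + 1/(7*k + L))**2 = (k + 1/(L + 7*k))**2)
n(53, -317) + (-191078 + w)*(-30916 - 113501) = (1 + 7*53**2 - 317*53)**2/(-317 + 7*53)**2 + (-191078 + 9990)*(-30916 - 113501) = (1 + 7*2809 - 16801)**2/(-317 + 371)**2 - 181088*(-144417) = (1 + 19663 - 16801)**2/54**2 + 26152185696 = (1/2916)*2863**2 + 26152185696 = (1/2916)*8196769 + 26152185696 = 8196769/2916 + 26152185696 = 76259781686305/2916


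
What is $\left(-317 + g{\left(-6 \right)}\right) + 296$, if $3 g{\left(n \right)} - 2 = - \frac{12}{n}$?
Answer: $- \frac{59}{3} \approx -19.667$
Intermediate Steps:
$g{\left(n \right)} = \frac{2}{3} - \frac{4}{n}$ ($g{\left(n \right)} = \frac{2}{3} + \frac{\left(-12\right) \frac{1}{n}}{3} = \frac{2}{3} - \frac{4}{n}$)
$\left(-317 + g{\left(-6 \right)}\right) + 296 = \left(-317 + \left(\frac{2}{3} - \frac{4}{-6}\right)\right) + 296 = \left(-317 + \left(\frac{2}{3} - - \frac{2}{3}\right)\right) + 296 = \left(-317 + \left(\frac{2}{3} + \frac{2}{3}\right)\right) + 296 = \left(-317 + \frac{4}{3}\right) + 296 = - \frac{947}{3} + 296 = - \frac{59}{3}$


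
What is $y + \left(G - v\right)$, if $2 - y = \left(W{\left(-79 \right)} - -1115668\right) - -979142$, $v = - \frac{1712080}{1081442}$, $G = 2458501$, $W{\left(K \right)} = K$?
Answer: $\frac{196700015652}{540721} \approx 3.6377 \cdot 10^{5}$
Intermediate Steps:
$v = - \frac{856040}{540721}$ ($v = \left(-1712080\right) \frac{1}{1081442} = - \frac{856040}{540721} \approx -1.5831$)
$y = -2094729$ ($y = 2 - \left(\left(-79 - -1115668\right) - -979142\right) = 2 - \left(\left(-79 + 1115668\right) + 979142\right) = 2 - \left(1115589 + 979142\right) = 2 - 2094731 = -2094729$)
$y + \left(G - v\right) = -2094729 + \left(2458501 - - \frac{856040}{540721}\right) = -2094729 + \left(2458501 + \frac{856040}{540721}\right) = -2094729 + \frac{1329363975261}{540721} = \frac{196700015652}{540721}$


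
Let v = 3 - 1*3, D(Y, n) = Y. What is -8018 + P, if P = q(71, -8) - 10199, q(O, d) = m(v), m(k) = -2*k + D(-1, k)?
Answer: -18218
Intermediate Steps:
v = 0 (v = 3 - 3 = 0)
m(k) = -1 - 2*k (m(k) = -2*k - 1 = -1 - 2*k)
q(O, d) = -1 (q(O, d) = -1 - 2*0 = -1 + 0 = -1)
P = -10200 (P = -1 - 10199 = -10200)
-8018 + P = -8018 - 10200 = -18218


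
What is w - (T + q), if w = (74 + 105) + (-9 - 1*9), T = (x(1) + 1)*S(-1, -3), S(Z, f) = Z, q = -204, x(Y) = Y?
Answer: 367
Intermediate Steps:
T = -2 (T = (1 + 1)*(-1) = 2*(-1) = -2)
w = 161 (w = 179 + (-9 - 9) = 179 - 18 = 161)
w - (T + q) = 161 - (-2 - 204) = 161 - 1*(-206) = 161 + 206 = 367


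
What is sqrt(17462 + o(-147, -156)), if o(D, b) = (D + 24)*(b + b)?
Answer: sqrt(55838) ≈ 236.30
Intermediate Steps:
o(D, b) = 2*b*(24 + D) (o(D, b) = (24 + D)*(2*b) = 2*b*(24 + D))
sqrt(17462 + o(-147, -156)) = sqrt(17462 + 2*(-156)*(24 - 147)) = sqrt(17462 + 2*(-156)*(-123)) = sqrt(17462 + 38376) = sqrt(55838)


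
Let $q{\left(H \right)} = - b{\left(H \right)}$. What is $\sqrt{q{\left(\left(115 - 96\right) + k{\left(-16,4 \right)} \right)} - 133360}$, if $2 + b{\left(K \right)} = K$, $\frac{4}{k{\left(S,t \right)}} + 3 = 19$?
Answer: $\frac{i \sqrt{533509}}{2} \approx 365.21 i$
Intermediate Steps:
$k{\left(S,t \right)} = \frac{1}{4}$ ($k{\left(S,t \right)} = \frac{4}{-3 + 19} = \frac{4}{16} = 4 \cdot \frac{1}{16} = \frac{1}{4}$)
$b{\left(K \right)} = -2 + K$
$q{\left(H \right)} = 2 - H$ ($q{\left(H \right)} = - (-2 + H) = 2 - H$)
$\sqrt{q{\left(\left(115 - 96\right) + k{\left(-16,4 \right)} \right)} - 133360} = \sqrt{\left(2 - \left(\left(115 - 96\right) + \frac{1}{4}\right)\right) - 133360} = \sqrt{\left(2 - \left(19 + \frac{1}{4}\right)\right) - 133360} = \sqrt{\left(2 - \frac{77}{4}\right) - 133360} = \sqrt{- \frac{69}{4} - 133360} = \sqrt{- \frac{533509}{4}} = \frac{i \sqrt{533509}}{2}$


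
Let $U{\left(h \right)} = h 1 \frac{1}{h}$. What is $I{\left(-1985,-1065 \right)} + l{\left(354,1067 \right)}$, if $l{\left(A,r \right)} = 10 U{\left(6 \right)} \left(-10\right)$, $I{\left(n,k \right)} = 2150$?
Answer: $2050$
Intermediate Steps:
$U{\left(h \right)} = 1$ ($U{\left(h \right)} = \frac{h}{h} = 1$)
$l{\left(A,r \right)} = -100$ ($l{\left(A,r \right)} = 10 \cdot 1 \left(-10\right) = 10 \left(-10\right) = -100$)
$I{\left(-1985,-1065 \right)} + l{\left(354,1067 \right)} = 2150 - 100 = 2050$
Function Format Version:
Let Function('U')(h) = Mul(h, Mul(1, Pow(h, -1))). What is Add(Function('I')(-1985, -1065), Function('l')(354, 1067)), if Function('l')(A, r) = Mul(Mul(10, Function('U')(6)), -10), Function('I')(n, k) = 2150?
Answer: 2050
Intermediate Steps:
Function('U')(h) = 1 (Function('U')(h) = Mul(h, Pow(h, -1)) = 1)
Function('l')(A, r) = -100 (Function('l')(A, r) = Mul(Mul(10, 1), -10) = Mul(10, -10) = -100)
Add(Function('I')(-1985, -1065), Function('l')(354, 1067)) = Add(2150, -100) = 2050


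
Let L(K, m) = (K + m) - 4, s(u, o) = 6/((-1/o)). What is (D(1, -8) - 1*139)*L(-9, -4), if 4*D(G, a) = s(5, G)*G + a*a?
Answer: 4233/2 ≈ 2116.5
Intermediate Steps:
s(u, o) = -6*o (s(u, o) = 6*(-o) = -6*o)
L(K, m) = -4 + K + m
D(G, a) = -3*G²/2 + a²/4 (D(G, a) = ((-6*G)*G + a*a)/4 = (-6*G² + a²)/4 = (a² - 6*G²)/4 = -3*G²/2 + a²/4)
(D(1, -8) - 1*139)*L(-9, -4) = ((-3/2*1² + (¼)*(-8)²) - 1*139)*(-4 - 9 - 4) = ((-3/2*1 + (¼)*64) - 139)*(-17) = ((-3/2 + 16) - 139)*(-17) = (29/2 - 139)*(-17) = -249/2*(-17) = 4233/2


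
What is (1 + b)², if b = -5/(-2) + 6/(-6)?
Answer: 25/4 ≈ 6.2500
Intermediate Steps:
b = 3/2 (b = -5*(-½) + 6*(-⅙) = 5/2 - 1 = 3/2 ≈ 1.5000)
(1 + b)² = (1 + 3/2)² = (5/2)² = 25/4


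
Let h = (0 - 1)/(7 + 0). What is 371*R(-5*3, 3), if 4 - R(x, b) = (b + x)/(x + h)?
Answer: 1190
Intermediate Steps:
h = -⅐ (h = -1/7 = -1*⅐ = -⅐ ≈ -0.14286)
R(x, b) = 4 - (b + x)/(-⅐ + x) (R(x, b) = 4 - (b + x)/(x - ⅐) = 4 - (b + x)/(-⅐ + x))
371*R(-5*3, 3) = 371*((-4 - 7*3 + 21*(-5*3))/(-1 + 7*(-5*3))) = 371*((-4 - 21 + 21*(-15))/(-1 + 7*(-15))) = 371*((-4 - 21 - 315)/(-1 - 105)) = 371*(-340/(-106)) = 371*(-1/106*(-340)) = 371*(170/53) = 1190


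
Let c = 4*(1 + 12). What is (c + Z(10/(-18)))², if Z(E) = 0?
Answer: 2704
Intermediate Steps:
c = 52 (c = 4*13 = 52)
(c + Z(10/(-18)))² = (52 + 0)² = 52² = 2704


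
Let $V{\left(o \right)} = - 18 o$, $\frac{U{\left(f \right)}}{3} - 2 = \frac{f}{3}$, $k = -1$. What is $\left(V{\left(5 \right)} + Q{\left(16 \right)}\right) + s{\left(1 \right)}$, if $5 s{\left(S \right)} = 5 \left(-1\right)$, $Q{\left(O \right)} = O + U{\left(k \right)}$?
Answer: $-70$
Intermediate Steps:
$U{\left(f \right)} = 6 + f$ ($U{\left(f \right)} = 6 + 3 \frac{f}{3} = 6 + f$)
$Q{\left(O \right)} = 5 + O$ ($Q{\left(O \right)} = O + \left(6 - 1\right) = O + 5 = 5 + O$)
$s{\left(S \right)} = -1$ ($s{\left(S \right)} = \frac{5 \left(-1\right)}{5} = \frac{1}{5} \left(-5\right) = -1$)
$\left(V{\left(5 \right)} + Q{\left(16 \right)}\right) + s{\left(1 \right)} = \left(\left(-18\right) 5 + \left(5 + 16\right)\right) - 1 = \left(-90 + 21\right) - 1 = -69 - 1 = -70$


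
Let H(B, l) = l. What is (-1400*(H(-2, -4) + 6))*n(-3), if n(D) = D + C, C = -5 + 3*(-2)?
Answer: 39200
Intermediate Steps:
C = -11 (C = -5 - 6 = -11)
n(D) = -11 + D (n(D) = D - 11 = -11 + D)
(-1400*(H(-2, -4) + 6))*n(-3) = (-1400*(-4 + 6))*(-11 - 3) = -1400*2*(-14) = -200*14*(-14) = -2800*(-14) = 39200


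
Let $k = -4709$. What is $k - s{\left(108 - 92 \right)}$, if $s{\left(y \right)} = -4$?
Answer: $-4705$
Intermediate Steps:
$k - s{\left(108 - 92 \right)} = -4709 - -4 = -4709 + 4 = -4705$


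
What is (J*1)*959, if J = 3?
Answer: 2877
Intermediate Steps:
(J*1)*959 = (3*1)*959 = 3*959 = 2877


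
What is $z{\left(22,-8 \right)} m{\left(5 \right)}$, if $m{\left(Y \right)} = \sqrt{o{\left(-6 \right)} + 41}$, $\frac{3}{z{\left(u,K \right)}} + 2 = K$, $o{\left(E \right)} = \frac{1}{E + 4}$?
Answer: $- \frac{27 \sqrt{2}}{20} \approx -1.9092$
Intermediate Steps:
$o{\left(E \right)} = \frac{1}{4 + E}$
$z{\left(u,K \right)} = \frac{3}{-2 + K}$
$m{\left(Y \right)} = \frac{9 \sqrt{2}}{2}$ ($m{\left(Y \right)} = \sqrt{\frac{1}{4 - 6} + 41} = \sqrt{\frac{1}{-2} + 41} = \sqrt{- \frac{1}{2} + 41} = \sqrt{\frac{81}{2}} = \frac{9 \sqrt{2}}{2}$)
$z{\left(22,-8 \right)} m{\left(5 \right)} = \frac{3}{-2 - 8} \frac{9 \sqrt{2}}{2} = \frac{3}{-10} \frac{9 \sqrt{2}}{2} = 3 \left(- \frac{1}{10}\right) \frac{9 \sqrt{2}}{2} = - \frac{3 \frac{9 \sqrt{2}}{2}}{10} = - \frac{27 \sqrt{2}}{20}$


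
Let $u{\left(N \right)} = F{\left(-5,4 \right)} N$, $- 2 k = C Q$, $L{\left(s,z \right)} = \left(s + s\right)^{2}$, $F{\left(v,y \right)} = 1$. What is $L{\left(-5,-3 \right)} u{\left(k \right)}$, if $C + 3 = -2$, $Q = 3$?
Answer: $750$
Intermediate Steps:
$L{\left(s,z \right)} = 4 s^{2}$ ($L{\left(s,z \right)} = \left(2 s\right)^{2} = 4 s^{2}$)
$C = -5$ ($C = -3 - 2 = -5$)
$k = \frac{15}{2}$ ($k = - \frac{\left(-5\right) 3}{2} = \left(- \frac{1}{2}\right) \left(-15\right) = \frac{15}{2} \approx 7.5$)
$u{\left(N \right)} = N$ ($u{\left(N \right)} = 1 N = N$)
$L{\left(-5,-3 \right)} u{\left(k \right)} = 4 \left(-5\right)^{2} \cdot \frac{15}{2} = 4 \cdot 25 \cdot \frac{15}{2} = 100 \cdot \frac{15}{2} = 750$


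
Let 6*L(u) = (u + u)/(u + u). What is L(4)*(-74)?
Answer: -37/3 ≈ -12.333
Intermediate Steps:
L(u) = 1/6 (L(u) = ((u + u)/(u + u))/6 = ((2*u)/((2*u)))/6 = ((2*u)*(1/(2*u)))/6 = (1/6)*1 = 1/6)
L(4)*(-74) = (1/6)*(-74) = -37/3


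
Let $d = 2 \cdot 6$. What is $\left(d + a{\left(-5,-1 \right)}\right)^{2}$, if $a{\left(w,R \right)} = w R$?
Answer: $289$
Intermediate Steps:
$a{\left(w,R \right)} = R w$
$d = 12$
$\left(d + a{\left(-5,-1 \right)}\right)^{2} = \left(12 - -5\right)^{2} = \left(12 + 5\right)^{2} = 17^{2} = 289$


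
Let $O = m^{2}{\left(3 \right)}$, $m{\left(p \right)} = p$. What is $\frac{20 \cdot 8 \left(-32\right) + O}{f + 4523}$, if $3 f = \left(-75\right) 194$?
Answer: $\frac{5111}{327} \approx 15.63$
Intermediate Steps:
$f = -4850$ ($f = \frac{\left(-75\right) 194}{3} = \frac{1}{3} \left(-14550\right) = -4850$)
$O = 9$ ($O = 3^{2} = 9$)
$\frac{20 \cdot 8 \left(-32\right) + O}{f + 4523} = \frac{20 \cdot 8 \left(-32\right) + 9}{-4850 + 4523} = \frac{160 \left(-32\right) + 9}{-327} = \left(-5120 + 9\right) \left(- \frac{1}{327}\right) = \left(-5111\right) \left(- \frac{1}{327}\right) = \frac{5111}{327}$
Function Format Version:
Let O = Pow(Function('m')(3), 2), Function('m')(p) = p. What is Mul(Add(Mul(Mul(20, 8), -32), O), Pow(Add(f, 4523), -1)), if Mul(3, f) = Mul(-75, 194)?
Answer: Rational(5111, 327) ≈ 15.630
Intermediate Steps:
f = -4850 (f = Mul(Rational(1, 3), Mul(-75, 194)) = Mul(Rational(1, 3), -14550) = -4850)
O = 9 (O = Pow(3, 2) = 9)
Mul(Add(Mul(Mul(20, 8), -32), O), Pow(Add(f, 4523), -1)) = Mul(Add(Mul(Mul(20, 8), -32), 9), Pow(Add(-4850, 4523), -1)) = Mul(Add(Mul(160, -32), 9), Pow(-327, -1)) = Mul(Add(-5120, 9), Rational(-1, 327)) = Mul(-5111, Rational(-1, 327)) = Rational(5111, 327)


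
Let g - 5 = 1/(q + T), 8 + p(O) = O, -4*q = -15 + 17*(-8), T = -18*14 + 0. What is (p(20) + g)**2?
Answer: 212139225/734449 ≈ 288.84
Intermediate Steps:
T = -252 (T = -252 + 0 = -252)
q = 151/4 (q = -(-15 + 17*(-8))/4 = -(-15 - 136)/4 = -1/4*(-151) = 151/4 ≈ 37.750)
p(O) = -8 + O
g = 4281/857 (g = 5 + 1/(151/4 - 252) = 5 + 1/(-857/4) = 5 - 4/857 = 4281/857 ≈ 4.9953)
(p(20) + g)**2 = ((-8 + 20) + 4281/857)**2 = (12 + 4281/857)**2 = (14565/857)**2 = 212139225/734449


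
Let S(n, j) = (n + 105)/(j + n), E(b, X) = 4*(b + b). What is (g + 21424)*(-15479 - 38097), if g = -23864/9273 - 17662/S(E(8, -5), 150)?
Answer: 79214864020192/1567137 ≈ 5.0548e+7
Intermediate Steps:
E(b, X) = 8*b (E(b, X) = 4*(2*b) = 8*b)
S(n, j) = (105 + n)/(j + n)
g = -35052894380/1567137 (g = -23864/9273 - 17662*(150 + 8*8)/(105 + 8*8) = -23864*1/9273 - 17662*(150 + 64)/(105 + 64) = -23864/9273 - 17662/(169/214) = -23864/9273 - 17662/((1/214)*169) = -23864/9273 - 17662/169/214 = -23864/9273 - 17662*214/169 = -23864/9273 - 3779668/169 = -35052894380/1567137 ≈ -22367.)
(g + 21424)*(-15479 - 38097) = (-35052894380/1567137 + 21424)*(-15479 - 38097) = -1478551292/1567137*(-53576) = 79214864020192/1567137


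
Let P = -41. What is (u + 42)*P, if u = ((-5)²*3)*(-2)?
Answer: 4428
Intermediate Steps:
u = -150 (u = (25*3)*(-2) = 75*(-2) = -150)
(u + 42)*P = (-150 + 42)*(-41) = -108*(-41) = 4428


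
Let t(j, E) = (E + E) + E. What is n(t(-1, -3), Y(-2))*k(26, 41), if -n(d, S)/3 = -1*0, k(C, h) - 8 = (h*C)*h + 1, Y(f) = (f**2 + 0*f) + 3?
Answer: 0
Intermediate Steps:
t(j, E) = 3*E (t(j, E) = 2*E + E = 3*E)
Y(f) = 3 + f**2 (Y(f) = (f**2 + 0) + 3 = f**2 + 3 = 3 + f**2)
k(C, h) = 9 + C*h**2 (k(C, h) = 8 + ((h*C)*h + 1) = 8 + ((C*h)*h + 1) = 8 + (C*h**2 + 1) = 8 + (1 + C*h**2) = 9 + C*h**2)
n(d, S) = 0 (n(d, S) = -(-3)*0 = -3*0 = 0)
n(t(-1, -3), Y(-2))*k(26, 41) = 0*(9 + 26*41**2) = 0*(9 + 26*1681) = 0*(9 + 43706) = 0*43715 = 0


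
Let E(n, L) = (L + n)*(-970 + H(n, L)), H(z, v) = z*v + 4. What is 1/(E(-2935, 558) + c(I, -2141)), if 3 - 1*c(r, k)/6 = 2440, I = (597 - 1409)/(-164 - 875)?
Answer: 1/3895165770 ≈ 2.5673e-10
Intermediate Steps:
I = 812/1039 (I = -812/(-1039) = -812*(-1/1039) = 812/1039 ≈ 0.78152)
H(z, v) = 4 + v*z (H(z, v) = v*z + 4 = 4 + v*z)
c(r, k) = -14622 (c(r, k) = 18 - 6*2440 = 18 - 14640 = -14622)
E(n, L) = (-966 + L*n)*(L + n) (E(n, L) = (L + n)*(-970 + (4 + L*n)) = (L + n)*(-966 + L*n) = (-966 + L*n)*(L + n))
1/(E(-2935, 558) + c(I, -2141)) = 1/((-966*558 - 966*(-2935) + 558*(-2935)² - 2935*558²) - 14622) = 1/((-539028 + 2835210 + 558*8614225 - 2935*311364) - 14622) = 1/((-539028 + 2835210 + 4806737550 - 913853340) - 14622) = 1/(3895180392 - 14622) = 1/3895165770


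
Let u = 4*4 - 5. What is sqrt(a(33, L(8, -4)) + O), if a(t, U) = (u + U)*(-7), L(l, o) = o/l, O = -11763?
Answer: I*sqrt(47346)/2 ≈ 108.8*I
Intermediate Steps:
u = 11 (u = 16 - 5 = 11)
a(t, U) = -77 - 7*U (a(t, U) = (11 + U)*(-7) = -77 - 7*U)
sqrt(a(33, L(8, -4)) + O) = sqrt((-77 - (-28)/8) - 11763) = sqrt((-77 - 7*(-1/2)) - 11763) = sqrt((-77 + 7/2) - 11763) = sqrt(-147/2 - 11763) = sqrt(-23673/2) = I*sqrt(47346)/2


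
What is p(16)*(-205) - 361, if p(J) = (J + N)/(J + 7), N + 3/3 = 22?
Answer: -15888/23 ≈ -690.78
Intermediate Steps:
N = 21 (N = -1 + 22 = 21)
p(J) = (21 + J)/(7 + J) (p(J) = (J + 21)/(J + 7) = (21 + J)/(7 + J))
p(16)*(-205) - 361 = ((21 + 16)/(7 + 16))*(-205) - 361 = (37/23)*(-205) - 361 = -7585/23 - 361 = -15888/23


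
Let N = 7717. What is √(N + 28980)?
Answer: √36697 ≈ 191.56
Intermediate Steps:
√(N + 28980) = √(7717 + 28980) = √36697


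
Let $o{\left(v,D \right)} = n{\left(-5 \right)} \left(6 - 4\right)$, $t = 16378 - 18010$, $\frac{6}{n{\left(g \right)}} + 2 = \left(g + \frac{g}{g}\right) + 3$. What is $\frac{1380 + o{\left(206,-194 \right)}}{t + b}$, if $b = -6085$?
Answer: $- \frac{1376}{7717} \approx -0.17831$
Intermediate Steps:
$n{\left(g \right)} = \frac{6}{2 + g}$ ($n{\left(g \right)} = \frac{6}{-2 + \left(\left(g + \frac{g}{g}\right) + 3\right)} = \frac{6}{-2 + \left(\left(g + 1\right) + 3\right)} = \frac{6}{-2 + \left(\left(1 + g\right) + 3\right)} = \frac{6}{-2 + \left(4 + g\right)} = \frac{6}{2 + g}$)
$t = -1632$ ($t = 16378 - 18010 = -1632$)
$o{\left(v,D \right)} = -4$ ($o{\left(v,D \right)} = \frac{6}{2 - 5} \left(6 - 4\right) = \frac{6}{-3} \cdot 2 = 6 \left(- \frac{1}{3}\right) 2 = \left(-2\right) 2 = -4$)
$\frac{1380 + o{\left(206,-194 \right)}}{t + b} = \frac{1380 - 4}{-1632 - 6085} = \frac{1376}{-7717} = 1376 \left(- \frac{1}{7717}\right) = - \frac{1376}{7717}$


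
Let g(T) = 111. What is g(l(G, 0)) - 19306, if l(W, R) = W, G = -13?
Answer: -19195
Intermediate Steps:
g(l(G, 0)) - 19306 = 111 - 19306 = -19195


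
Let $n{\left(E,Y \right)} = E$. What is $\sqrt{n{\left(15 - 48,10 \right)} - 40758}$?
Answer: $i \sqrt{40791} \approx 201.97 i$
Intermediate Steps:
$\sqrt{n{\left(15 - 48,10 \right)} - 40758} = \sqrt{\left(15 - 48\right) - 40758} = \sqrt{-33 - 40758} = \sqrt{-40791} = i \sqrt{40791}$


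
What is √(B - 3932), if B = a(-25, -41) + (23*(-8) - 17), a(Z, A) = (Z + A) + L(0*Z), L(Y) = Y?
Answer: I*√4199 ≈ 64.8*I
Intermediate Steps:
a(Z, A) = A + Z (a(Z, A) = (Z + A) + 0*Z = (A + Z) + 0 = A + Z)
B = -267 (B = (-41 - 25) + (23*(-8) - 17) = -66 + (-184 - 17) = -66 - 201 = -267)
√(B - 3932) = √(-267 - 3932) = √(-4199) = I*√4199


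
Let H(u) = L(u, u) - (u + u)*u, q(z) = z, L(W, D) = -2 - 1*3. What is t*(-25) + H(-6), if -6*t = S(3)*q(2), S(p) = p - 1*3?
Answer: -77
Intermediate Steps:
L(W, D) = -5 (L(W, D) = -2 - 3 = -5)
S(p) = -3 + p (S(p) = p - 3 = -3 + p)
t = 0 (t = -(-3 + 3)*2/6 = -0*2 = -1/6*0 = 0)
H(u) = -5 - 2*u**2 (H(u) = -5 - (u + u)*u = -5 - 2*u*u = -5 - 2*u**2)
t*(-25) + H(-6) = 0*(-25) + (-5 - 2*(-6)**2) = 0 + (-5 - 2*36) = 0 + (-5 - 72) = 0 - 77 = -77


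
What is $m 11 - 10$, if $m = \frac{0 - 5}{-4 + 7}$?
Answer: $- \frac{85}{3} \approx -28.333$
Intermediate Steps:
$m = - \frac{5}{3} \approx -1.6667$
$m 11 - 10 = \left(- \frac{5}{3}\right) 11 - 10 = - \frac{55}{3} - 10 = - \frac{85}{3}$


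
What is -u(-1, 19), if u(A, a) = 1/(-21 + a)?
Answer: ½ ≈ 0.50000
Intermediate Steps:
-u(-1, 19) = -1/(-21 + 19) = -1/(-2) = -1*(-½) = ½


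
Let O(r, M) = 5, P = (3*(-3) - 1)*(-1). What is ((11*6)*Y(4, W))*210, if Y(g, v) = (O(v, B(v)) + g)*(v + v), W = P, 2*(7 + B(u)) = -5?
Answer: 2494800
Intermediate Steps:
B(u) = -19/2 (B(u) = -7 + (½)*(-5) = -7 - 5/2 = -19/2)
P = 10 (P = (-9 - 1)*(-1) = -10*(-1) = 10)
W = 10
Y(g, v) = 2*v*(5 + g) (Y(g, v) = (5 + g)*(v + v) = (5 + g)*(2*v) = 2*v*(5 + g))
((11*6)*Y(4, W))*210 = ((11*6)*(2*10*(5 + 4)))*210 = (66*(2*10*9))*210 = (66*180)*210 = 11880*210 = 2494800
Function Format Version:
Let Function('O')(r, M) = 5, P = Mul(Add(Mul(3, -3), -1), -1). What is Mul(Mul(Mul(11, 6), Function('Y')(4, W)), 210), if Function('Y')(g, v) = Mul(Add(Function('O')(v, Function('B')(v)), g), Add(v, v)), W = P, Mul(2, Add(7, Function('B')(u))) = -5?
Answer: 2494800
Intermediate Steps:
Function('B')(u) = Rational(-19, 2) (Function('B')(u) = Add(-7, Mul(Rational(1, 2), -5)) = Add(-7, Rational(-5, 2)) = Rational(-19, 2))
P = 10 (P = Mul(Add(-9, -1), -1) = Mul(-10, -1) = 10)
W = 10
Function('Y')(g, v) = Mul(2, v, Add(5, g)) (Function('Y')(g, v) = Mul(Add(5, g), Add(v, v)) = Mul(Add(5, g), Mul(2, v)) = Mul(2, v, Add(5, g)))
Mul(Mul(Mul(11, 6), Function('Y')(4, W)), 210) = Mul(Mul(Mul(11, 6), Mul(2, 10, Add(5, 4))), 210) = Mul(Mul(66, Mul(2, 10, 9)), 210) = Mul(Mul(66, 180), 210) = Mul(11880, 210) = 2494800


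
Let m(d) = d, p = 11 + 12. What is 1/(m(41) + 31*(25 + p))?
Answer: 1/1529 ≈ 0.00065402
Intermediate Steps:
p = 23
1/(m(41) + 31*(25 + p)) = 1/(41 + 31*(25 + 23)) = 1/(41 + 31*48) = 1/(41 + 1488) = 1/1529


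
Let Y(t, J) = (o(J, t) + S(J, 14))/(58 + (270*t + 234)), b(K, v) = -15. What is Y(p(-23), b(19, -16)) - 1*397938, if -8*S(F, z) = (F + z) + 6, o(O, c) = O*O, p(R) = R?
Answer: -18839978467/47344 ≈ -3.9794e+5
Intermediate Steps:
o(O, c) = O²
S(F, z) = -¾ - F/8 - z/8 (S(F, z) = -((F + z) + 6)/8 = -(6 + F + z)/8 = -¾ - F/8 - z/8)
Y(t, J) = (-5/2 + J² - J/8)/(292 + 270*t) (Y(t, J) = (J² + (-¾ - J/8 - ⅛*14))/(58 + (270*t + 234)) = (J² + (-¾ - J/8 - 7/4))/(58 + (234 + 270*t)) = (J² + (-5/2 - J/8))/(292 + 270*t) = (-5/2 + J² - J/8)/(292 + 270*t))
Y(p(-23), b(19, -16)) - 1*397938 = (-20 - 1*(-15) + 8*(-15)²)/(16*(146 + 135*(-23))) - 1*397938 = (-20 + 15 + 8*225)/(16*(146 - 3105)) - 397938 = (1/16)*(-20 + 15 + 1800)/(-2959) - 397938 = (1/16)*(-1/2959)*1795 - 397938 = -1795/47344 - 397938 = -18839978467/47344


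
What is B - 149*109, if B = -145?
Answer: -16386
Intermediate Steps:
B - 149*109 = -145 - 149*109 = -145 - 16241 = -16386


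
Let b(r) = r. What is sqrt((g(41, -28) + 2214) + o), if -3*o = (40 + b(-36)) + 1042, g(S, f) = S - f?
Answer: sqrt(17409)/3 ≈ 43.981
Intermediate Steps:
o = -1046/3 (o = -((40 - 36) + 1042)/3 = -(4 + 1042)/3 = -1/3*1046 = -1046/3 ≈ -348.67)
sqrt((g(41, -28) + 2214) + o) = sqrt(((41 - 1*(-28)) + 2214) - 1046/3) = sqrt(((41 + 28) + 2214) - 1046/3) = sqrt((69 + 2214) - 1046/3) = sqrt(2283 - 1046/3) = sqrt(5803/3) = sqrt(17409)/3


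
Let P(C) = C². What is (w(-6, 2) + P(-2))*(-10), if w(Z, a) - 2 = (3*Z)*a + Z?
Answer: 360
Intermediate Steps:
w(Z, a) = 2 + Z + 3*Z*a (w(Z, a) = 2 + ((3*Z)*a + Z) = 2 + (3*Z*a + Z) = 2 + (Z + 3*Z*a) = 2 + Z + 3*Z*a)
(w(-6, 2) + P(-2))*(-10) = ((2 - 6 + 3*(-6)*2) + (-2)²)*(-10) = ((2 - 6 - 36) + 4)*(-10) = (-40 + 4)*(-10) = -36*(-10) = 360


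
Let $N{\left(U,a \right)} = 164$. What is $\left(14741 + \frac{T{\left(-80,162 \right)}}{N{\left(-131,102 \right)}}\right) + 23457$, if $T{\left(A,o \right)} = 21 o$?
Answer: $\frac{3133937}{82} \approx 38219.0$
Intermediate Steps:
$\left(14741 + \frac{T{\left(-80,162 \right)}}{N{\left(-131,102 \right)}}\right) + 23457 = \left(14741 + \frac{21 \cdot 162}{164}\right) + 23457 = \left(14741 + 3402 \cdot \frac{1}{164}\right) + 23457 = \left(14741 + \frac{1701}{82}\right) + 23457 = \frac{1210463}{82} + 23457 = \frac{3133937}{82}$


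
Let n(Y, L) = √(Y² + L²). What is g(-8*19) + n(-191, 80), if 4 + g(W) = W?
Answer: -156 + √42881 ≈ 51.077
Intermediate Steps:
g(W) = -4 + W
n(Y, L) = √(L² + Y²)
g(-8*19) + n(-191, 80) = (-4 - 8*19) + √(80² + (-191)²) = (-4 - 152) + √(6400 + 36481) = -156 + √42881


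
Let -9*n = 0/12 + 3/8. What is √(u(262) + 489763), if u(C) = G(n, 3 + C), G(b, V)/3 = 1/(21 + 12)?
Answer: √59261334/11 ≈ 699.83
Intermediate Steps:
n = -1/24 (n = -(0/12 + 3/8)/9 = -(0*(1/12) + 3*(⅛))/9 = -(0 + 3/8)/9 = -⅑*3/8 = -1/24 ≈ -0.041667)
G(b, V) = 1/11 (G(b, V) = 3/(21 + 12) = 3/33 = 3*(1/33) = 1/11)
u(C) = 1/11
√(u(262) + 489763) = √(1/11 + 489763) = √(5387394/11) = √59261334/11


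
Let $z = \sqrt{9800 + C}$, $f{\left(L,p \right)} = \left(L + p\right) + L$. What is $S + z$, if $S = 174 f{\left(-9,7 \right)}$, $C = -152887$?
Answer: $-1914 + i \sqrt{143087} \approx -1914.0 + 378.27 i$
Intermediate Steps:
$f{\left(L,p \right)} = p + 2 L$
$z = i \sqrt{143087}$ ($z = \sqrt{9800 - 152887} = \sqrt{-143087} = i \sqrt{143087} \approx 378.27 i$)
$S = -1914$ ($S = 174 \left(7 + 2 \left(-9\right)\right) = 174 \left(7 - 18\right) = 174 \left(-11\right) = -1914$)
$S + z = -1914 + i \sqrt{143087}$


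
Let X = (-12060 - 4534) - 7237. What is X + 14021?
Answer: -9810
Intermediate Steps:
X = -23831 (X = -16594 - 7237 = -23831)
X + 14021 = -23831 + 14021 = -9810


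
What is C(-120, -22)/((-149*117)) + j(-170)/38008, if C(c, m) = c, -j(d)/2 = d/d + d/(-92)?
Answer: 34206119/5079883224 ≈ 0.0067336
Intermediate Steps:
j(d) = -2 + d/46 (j(d) = -2*(d/d + d/(-92)) = -2*(1 + d*(-1/92)) = -2*(1 - d/92) = -2 + d/46)
C(-120, -22)/((-149*117)) + j(-170)/38008 = -120/((-149*117)) + (-2 + (1/46)*(-170))/38008 = -120/(-17433) + (-2 - 85/23)*(1/38008) = -120*(-1/17433) - 131/23*1/38008 = 40/5811 - 131/874184 = 34206119/5079883224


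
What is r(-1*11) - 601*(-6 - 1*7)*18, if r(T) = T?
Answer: 140623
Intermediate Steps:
r(-1*11) - 601*(-6 - 1*7)*18 = -1*11 - 601*(-6 - 1*7)*18 = -11 - 601*(-6 - 7)*18 = -11 - (-7813)*18 = -11 - 601*(-234) = -11 + 140634 = 140623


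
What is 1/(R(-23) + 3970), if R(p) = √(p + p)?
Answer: 1985/7880473 - I*√46/15760946 ≈ 0.00025189 - 4.3033e-7*I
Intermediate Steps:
R(p) = √2*√p (R(p) = √(2*p) = √2*√p)
1/(R(-23) + 3970) = 1/(√2*√(-23) + 3970) = 1/(√2*(I*√23) + 3970) = 1/(I*√46 + 3970) = 1/(3970 + I*√46)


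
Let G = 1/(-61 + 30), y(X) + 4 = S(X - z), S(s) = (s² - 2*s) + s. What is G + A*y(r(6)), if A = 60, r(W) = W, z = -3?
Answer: 126479/31 ≈ 4080.0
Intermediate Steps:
S(s) = s² - s
y(X) = -4 + (2 + X)*(3 + X) (y(X) = -4 + (X - 1*(-3))*(-1 + (X - 1*(-3))) = -4 + (X + 3)*(-1 + (X + 3)) = -4 + (3 + X)*(-1 + (3 + X)) = -4 + (3 + X)*(2 + X) = -4 + (2 + X)*(3 + X))
G = -1/31 (G = 1/(-31) = -1/31 ≈ -0.032258)
G + A*y(r(6)) = -1/31 + 60*(-4 + (2 + 6)*(3 + 6)) = -1/31 + 60*(-4 + 8*9) = -1/31 + 60*(-4 + 72) = -1/31 + 60*68 = -1/31 + 4080 = 126479/31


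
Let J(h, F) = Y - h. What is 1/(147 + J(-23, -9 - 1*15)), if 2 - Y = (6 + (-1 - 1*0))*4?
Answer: 1/152 ≈ 0.0065789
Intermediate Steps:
Y = -18 (Y = 2 - (6 + (-1 - 1*0))*4 = 2 - (6 + (-1 + 0))*4 = 2 - (6 - 1)*4 = 2 - 5*4 = 2 - 1*20 = 2 - 20 = -18)
J(h, F) = -18 - h
1/(147 + J(-23, -9 - 1*15)) = 1/(147 + (-18 - 1*(-23))) = 1/(147 + (-18 + 23)) = 1/(147 + 5) = 1/152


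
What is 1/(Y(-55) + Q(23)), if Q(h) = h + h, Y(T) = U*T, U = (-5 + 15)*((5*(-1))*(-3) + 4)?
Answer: -1/10404 ≈ -9.6117e-5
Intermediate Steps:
U = 190 (U = 10*(-5*(-3) + 4) = 10*(15 + 4) = 10*19 = 190)
Y(T) = 190*T
Q(h) = 2*h
1/(Y(-55) + Q(23)) = 1/(190*(-55) + 2*23) = 1/(-10450 + 46) = 1/(-10404) = -1/10404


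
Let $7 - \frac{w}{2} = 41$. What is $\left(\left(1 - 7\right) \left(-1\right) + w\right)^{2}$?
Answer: $3844$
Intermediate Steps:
$w = -68$ ($w = 14 - 82 = -68$)
$\left(\left(1 - 7\right) \left(-1\right) + w\right)^{2} = \left(\left(1 - 7\right) \left(-1\right) - 68\right)^{2} = \left(\left(-6\right) \left(-1\right) - 68\right)^{2} = \left(6 - 68\right)^{2} = \left(-62\right)^{2} = 3844$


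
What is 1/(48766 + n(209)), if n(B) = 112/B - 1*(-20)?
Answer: 209/10196386 ≈ 2.0497e-5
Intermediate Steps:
n(B) = 20 + 112/B (n(B) = 112/B + 20 = 20 + 112/B)
1/(48766 + n(209)) = 1/(48766 + (20 + 112/209)) = 1/(48766 + 4292/209) = 1/(10196386/209) = 209/10196386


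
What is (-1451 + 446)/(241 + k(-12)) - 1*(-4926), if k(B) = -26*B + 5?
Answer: 915901/186 ≈ 4924.2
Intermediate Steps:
k(B) = 5 - 26*B
(-1451 + 446)/(241 + k(-12)) - 1*(-4926) = (-1451 + 446)/(241 + (5 - 26*(-12))) - 1*(-4926) = -1005/(241 + (5 + 312)) + 4926 = -1005/(241 + 317) + 4926 = -1005/558 + 4926 = -1005*1/558 + 4926 = -335/186 + 4926 = 915901/186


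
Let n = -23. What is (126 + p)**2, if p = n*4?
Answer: 1156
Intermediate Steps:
p = -92 (p = -23*4 = -92)
(126 + p)**2 = (126 - 92)**2 = 34**2 = 1156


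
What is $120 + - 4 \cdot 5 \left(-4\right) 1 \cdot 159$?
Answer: $12840$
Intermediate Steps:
$120 + - 4 \cdot 5 \left(-4\right) 1 \cdot 159 = 120 + \left(-4\right) \left(-20\right) 1 \cdot 159 = 120 + 80 \cdot 1 \cdot 159 = 120 + 80 \cdot 159 = 120 + 12720 = 12840$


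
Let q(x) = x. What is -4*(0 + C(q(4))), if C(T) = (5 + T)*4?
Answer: -144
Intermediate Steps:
C(T) = 20 + 4*T
-4*(0 + C(q(4))) = -4*(0 + (20 + 4*4)) = -4*(0 + (20 + 16)) = -4*(0 + 36) = -4*36 = -144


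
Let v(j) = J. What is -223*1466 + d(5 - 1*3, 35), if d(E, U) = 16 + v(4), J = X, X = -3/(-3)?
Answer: -326901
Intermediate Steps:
X = 1 (X = -3*(-1/3) = 1)
J = 1
v(j) = 1
d(E, U) = 17 (d(E, U) = 16 + 1 = 17)
-223*1466 + d(5 - 1*3, 35) = -223*1466 + 17 = -326918 + 17 = -326901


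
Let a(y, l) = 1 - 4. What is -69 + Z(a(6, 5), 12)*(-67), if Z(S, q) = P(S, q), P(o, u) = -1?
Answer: -2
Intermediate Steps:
a(y, l) = -3
Z(S, q) = -1
-69 + Z(a(6, 5), 12)*(-67) = -69 - 1*(-67) = -69 + 67 = -2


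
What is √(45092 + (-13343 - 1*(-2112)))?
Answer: √33861 ≈ 184.01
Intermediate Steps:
√(45092 + (-13343 - 1*(-2112))) = √(45092 + (-13343 + 2112)) = √(45092 - 11231) = √33861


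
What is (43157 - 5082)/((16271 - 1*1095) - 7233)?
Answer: 38075/7943 ≈ 4.7935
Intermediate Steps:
(43157 - 5082)/((16271 - 1*1095) - 7233) = 38075/((16271 - 1095) - 7233) = 38075/(15176 - 7233) = 38075/7943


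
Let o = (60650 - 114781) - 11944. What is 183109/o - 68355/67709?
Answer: -16914683906/4473872175 ≈ -3.7808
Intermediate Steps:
o = -66075 (o = -54131 - 11944 = -66075)
183109/o - 68355/67709 = 183109/(-66075) - 68355/67709 = 183109*(-1/66075) - 68355*1/67709 = -183109/66075 - 68355/67709 = -16914683906/4473872175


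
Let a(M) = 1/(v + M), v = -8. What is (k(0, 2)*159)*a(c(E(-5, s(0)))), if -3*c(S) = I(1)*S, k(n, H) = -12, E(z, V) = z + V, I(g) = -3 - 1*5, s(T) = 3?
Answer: 1431/10 ≈ 143.10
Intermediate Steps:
I(g) = -8 (I(g) = -3 - 5 = -8)
E(z, V) = V + z
c(S) = 8*S/3 (c(S) = -(-8)*S/3 = 8*S/3)
a(M) = 1/(-8 + M)
(k(0, 2)*159)*a(c(E(-5, s(0)))) = (-12*159)/(-8 + 8*(3 - 5)/3) = -1908/(-8 + (8/3)*(-2)) = -1908/(-8 - 16/3) = -1908/(-40/3) = -1908*(-3/40) = 1431/10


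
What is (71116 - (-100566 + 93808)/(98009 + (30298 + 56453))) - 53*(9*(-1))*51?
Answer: 284420249/2980 ≈ 95443.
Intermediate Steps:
(71116 - (-100566 + 93808)/(98009 + (30298 + 56453))) - 53*(9*(-1))*51 = (71116 - (-6758)/(98009 + 86751)) - 53*(-9)*51 = (71116 - (-6758)/184760) - (-477)*51 = (71116 - (-6758)/184760) - 1*(-24327) = (71116 - 1*(-109/2980)) + 24327 = (71116 + 109/2980) + 24327 = 211925789/2980 + 24327 = 284420249/2980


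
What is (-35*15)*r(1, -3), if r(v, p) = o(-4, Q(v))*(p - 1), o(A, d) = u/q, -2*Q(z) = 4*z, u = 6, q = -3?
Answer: -4200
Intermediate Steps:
Q(z) = -2*z
o(A, d) = -2 (o(A, d) = 6/(-3) = 6*(-⅓) = -2)
r(v, p) = 2 - 2*p (r(v, p) = -2*(p - 1) = -2*(-1 + p) = 2 - 2*p)
(-35*15)*r(1, -3) = (-35*15)*(2 - 2*(-3)) = -525*(2 + 6) = -525*8 = -4200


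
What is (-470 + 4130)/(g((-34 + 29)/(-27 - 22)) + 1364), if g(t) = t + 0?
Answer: 179340/66841 ≈ 2.6831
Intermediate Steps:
g(t) = t
(-470 + 4130)/(g((-34 + 29)/(-27 - 22)) + 1364) = (-470 + 4130)/((-34 + 29)/(-27 - 22) + 1364) = 3660/(-5/(-49) + 1364) = 3660/(-5*(-1/49) + 1364) = 3660/(5/49 + 1364) = 3660/(66841/49) = 3660*(49/66841) = 179340/66841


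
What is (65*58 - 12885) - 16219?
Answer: -25334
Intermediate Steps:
(65*58 - 12885) - 16219 = (3770 - 12885) - 16219 = -9115 - 16219 = -25334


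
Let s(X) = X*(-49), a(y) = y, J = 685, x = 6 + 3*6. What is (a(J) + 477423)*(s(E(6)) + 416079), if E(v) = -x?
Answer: 199492953540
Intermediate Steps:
x = 24 (x = 6 + 18 = 24)
E(v) = -24 (E(v) = -1*24 = -24)
s(X) = -49*X
(a(J) + 477423)*(s(E(6)) + 416079) = (685 + 477423)*(-49*(-24) + 416079) = 478108*(1176 + 416079) = 478108*417255 = 199492953540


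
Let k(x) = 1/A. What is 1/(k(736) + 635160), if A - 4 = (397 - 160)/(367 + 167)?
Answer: 791/502411738 ≈ 1.5744e-6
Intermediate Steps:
A = 791/178 (A = 4 + (397 - 160)/(367 + 167) = 4 + 237/534 = 4 + 237*(1/534) = 4 + 79/178 = 791/178 ≈ 4.4438)
k(x) = 178/791 (k(x) = 1/(791/178) = 178/791)
1/(k(736) + 635160) = 1/(178/791 + 635160) = 1/(502411738/791) = 791/502411738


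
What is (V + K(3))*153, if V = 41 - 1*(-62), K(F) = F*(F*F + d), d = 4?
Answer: 21726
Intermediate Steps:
K(F) = F*(4 + F²) (K(F) = F*(F*F + 4) = F*(F² + 4) = F*(4 + F²))
V = 103 (V = 41 + 62 = 103)
(V + K(3))*153 = (103 + 3*(4 + 3²))*153 = (103 + 3*(4 + 9))*153 = (103 + 3*13)*153 = (103 + 39)*153 = 142*153 = 21726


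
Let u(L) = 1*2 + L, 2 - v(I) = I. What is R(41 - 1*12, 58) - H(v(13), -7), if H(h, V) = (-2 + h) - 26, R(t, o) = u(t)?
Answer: 70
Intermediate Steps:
v(I) = 2 - I
u(L) = 2 + L
R(t, o) = 2 + t
H(h, V) = -28 + h
R(41 - 1*12, 58) - H(v(13), -7) = (2 + (41 - 1*12)) - (-28 + (2 - 1*13)) = (2 + (41 - 12)) - (-28 + (2 - 13)) = (2 + 29) - (-28 - 11) = 31 - 1*(-39) = 31 + 39 = 70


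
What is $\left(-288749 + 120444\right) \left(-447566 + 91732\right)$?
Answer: $59888641370$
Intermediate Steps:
$\left(-288749 + 120444\right) \left(-447566 + 91732\right) = \left(-168305\right) \left(-355834\right) = 59888641370$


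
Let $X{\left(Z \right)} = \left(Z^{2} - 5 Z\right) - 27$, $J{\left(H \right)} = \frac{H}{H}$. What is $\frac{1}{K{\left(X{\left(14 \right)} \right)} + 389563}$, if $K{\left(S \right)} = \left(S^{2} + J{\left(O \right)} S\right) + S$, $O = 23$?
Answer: $\frac{1}{399562} \approx 2.5027 \cdot 10^{-6}$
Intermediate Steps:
$J{\left(H \right)} = 1$
$X{\left(Z \right)} = -27 + Z^{2} - 5 Z$
$K{\left(S \right)} = S^{2} + 2 S$ ($K{\left(S \right)} = \left(S^{2} + 1 S\right) + S = \left(S^{2} + S\right) + S = \left(S + S^{2}\right) + S = S^{2} + 2 S$)
$\frac{1}{K{\left(X{\left(14 \right)} \right)} + 389563} = \frac{1}{\left(-27 + 14^{2} - 70\right) \left(2 - \left(97 - 196\right)\right) + 389563} = \frac{1}{\left(-27 + 196 - 70\right) \left(2 - -99\right) + 389563} = \frac{1}{99 \left(2 + 99\right) + 389563} = \frac{1}{99 \cdot 101 + 389563} = \frac{1}{9999 + 389563} = \frac{1}{399562}$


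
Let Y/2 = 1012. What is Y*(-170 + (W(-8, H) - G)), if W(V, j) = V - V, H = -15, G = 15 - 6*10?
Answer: -253000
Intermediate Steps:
G = -45 (G = 15 - 60 = -45)
Y = 2024 (Y = 2*1012 = 2024)
W(V, j) = 0
Y*(-170 + (W(-8, H) - G)) = 2024*(-170 + (0 - 1*(-45))) = 2024*(-170 + (0 + 45)) = 2024*(-170 + 45) = 2024*(-125) = -253000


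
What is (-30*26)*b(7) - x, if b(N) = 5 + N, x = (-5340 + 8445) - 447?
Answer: -12018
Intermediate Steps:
x = 2658 (x = 3105 - 447 = 2658)
(-30*26)*b(7) - x = (-30*26)*(5 + 7) - 1*2658 = -780*12 - 2658 = -9360 - 2658 = -12018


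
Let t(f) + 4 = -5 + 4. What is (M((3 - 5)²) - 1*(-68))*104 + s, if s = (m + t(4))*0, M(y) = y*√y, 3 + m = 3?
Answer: 7904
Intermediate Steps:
t(f) = -5 (t(f) = -4 + (-5 + 4) = -4 - 1 = -5)
m = 0 (m = -3 + 3 = 0)
M(y) = y^(3/2)
s = 0 (s = (0 - 5)*0 = -5*0 = 0)
(M((3 - 5)²) - 1*(-68))*104 + s = (((3 - 5)²)^(3/2) - 1*(-68))*104 + 0 = (((-2)²)^(3/2) + 68)*104 + 0 = (4^(3/2) + 68)*104 + 0 = (8 + 68)*104 + 0 = 76*104 + 0 = 7904 + 0 = 7904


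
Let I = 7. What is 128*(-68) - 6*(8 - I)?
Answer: -8710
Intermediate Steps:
128*(-68) - 6*(8 - I) = 128*(-68) - 6*(8 - 1*7) = -8704 - 6*(8 - 7) = -8704 - 6*1 = -8704 - 6 = -8710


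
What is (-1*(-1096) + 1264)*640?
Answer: 1510400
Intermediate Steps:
(-1*(-1096) + 1264)*640 = (1096 + 1264)*640 = 2360*640 = 1510400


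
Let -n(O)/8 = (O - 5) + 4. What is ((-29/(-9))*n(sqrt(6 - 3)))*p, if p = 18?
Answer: 464 - 464*sqrt(3) ≈ -339.67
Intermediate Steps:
n(O) = 8 - 8*O (n(O) = -8*((O - 5) + 4) = -8*((-5 + O) + 4) = -8*(-1 + O) = 8 - 8*O)
((-29/(-9))*n(sqrt(6 - 3)))*p = ((-29/(-9))*(8 - 8*sqrt(6 - 3)))*18 = ((-29*(-1/9))*(8 - 8*sqrt(3)))*18 = (29*(8 - 8*sqrt(3))/9)*18 = (232/9 - 232*sqrt(3)/9)*18 = 464 - 464*sqrt(3)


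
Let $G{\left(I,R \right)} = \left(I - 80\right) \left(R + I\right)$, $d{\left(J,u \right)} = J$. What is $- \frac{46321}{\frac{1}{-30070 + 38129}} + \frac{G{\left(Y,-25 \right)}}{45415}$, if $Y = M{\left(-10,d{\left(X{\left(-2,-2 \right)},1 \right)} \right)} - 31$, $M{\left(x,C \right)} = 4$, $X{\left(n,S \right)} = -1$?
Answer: $- \frac{16953462139121}{45415} \approx -3.733 \cdot 10^{8}$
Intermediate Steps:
$Y = -27$ ($Y = 4 - 31 = -27$)
$G{\left(I,R \right)} = \left(-80 + I\right) \left(I + R\right)$
$- \frac{46321}{\frac{1}{-30070 + 38129}} + \frac{G{\left(Y,-25 \right)}}{45415} = - \frac{46321}{\frac{1}{-30070 + 38129}} + \frac{\left(-27\right)^{2} - -2160 - -2000 - -675}{45415} = - \frac{46321}{\frac{1}{8059}} + \left(729 + 2160 + 2000 + 675\right) \frac{1}{45415} = - 46321 \frac{1}{\frac{1}{8059}} + 5564 \cdot \frac{1}{45415} = \left(-46321\right) 8059 + \frac{5564}{45415} = -373300939 + \frac{5564}{45415} = - \frac{16953462139121}{45415}$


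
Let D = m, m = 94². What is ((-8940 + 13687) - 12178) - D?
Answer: -16267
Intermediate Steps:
m = 8836
D = 8836
((-8940 + 13687) - 12178) - D = ((-8940 + 13687) - 12178) - 1*8836 = (4747 - 12178) - 8836 = -7431 - 8836 = -16267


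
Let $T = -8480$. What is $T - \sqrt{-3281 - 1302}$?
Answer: $-8480 - i \sqrt{4583} \approx -8480.0 - 67.698 i$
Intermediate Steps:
$T - \sqrt{-3281 - 1302} = -8480 - \sqrt{-3281 - 1302} = -8480 - \sqrt{-4583} = -8480 - i \sqrt{4583}$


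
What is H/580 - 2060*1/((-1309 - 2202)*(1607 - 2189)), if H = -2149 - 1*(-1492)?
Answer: -671854957/592586580 ≈ -1.1338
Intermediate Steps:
H = -657 (H = -2149 + 1492 = -657)
H/580 - 2060*1/((-1309 - 2202)*(1607 - 2189)) = -657/580 - 2060*1/((-1309 - 2202)*(1607 - 2189)) = -657*1/580 - 2060/((-582*(-3511))) = -657/580 - 2060/2043402 = -657/580 - 2060*1/2043402 = -657/580 - 1030/1021701 = -671854957/592586580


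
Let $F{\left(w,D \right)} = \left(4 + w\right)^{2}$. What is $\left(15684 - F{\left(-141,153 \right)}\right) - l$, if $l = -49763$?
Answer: $46678$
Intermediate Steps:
$\left(15684 - F{\left(-141,153 \right)}\right) - l = \left(15684 - \left(4 - 141\right)^{2}\right) - -49763 = \left(15684 - \left(-137\right)^{2}\right) + 49763 = \left(15684 - 18769\right) + 49763 = -3085 + 49763 = 46678$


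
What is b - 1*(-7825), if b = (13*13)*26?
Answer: 12219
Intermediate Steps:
b = 4394 (b = 169*26 = 4394)
b - 1*(-7825) = 4394 - 1*(-7825) = 4394 + 7825 = 12219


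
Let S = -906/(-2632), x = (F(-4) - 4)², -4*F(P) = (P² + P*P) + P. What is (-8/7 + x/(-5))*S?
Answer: -401811/46060 ≈ -8.7236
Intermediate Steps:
F(P) = -P²/2 - P/4 (F(P) = -((P² + P*P) + P)/4 = -((P² + P²) + P)/4 = -(2*P² + P)/4 = -(P + 2*P²)/4 = -P²/2 - P/4)
x = 121 (x = (-¼*(-4)*(1 + 2*(-4)) - 4)² = (-¼*(-4)*(1 - 8) - 4)² = (-¼*(-4)*(-7) - 4)² = (-7 - 4)² = (-11)² = 121)
S = 453/1316 (S = -906*(-1/2632) = 453/1316 ≈ 0.34422)
(-8/7 + x/(-5))*S = (-8/7 + 121/(-5))*(453/1316) = (-8*⅐ + 121*(-⅕))*(453/1316) = (-8/7 - 121/5)*(453/1316) = -887/35*453/1316 = -401811/46060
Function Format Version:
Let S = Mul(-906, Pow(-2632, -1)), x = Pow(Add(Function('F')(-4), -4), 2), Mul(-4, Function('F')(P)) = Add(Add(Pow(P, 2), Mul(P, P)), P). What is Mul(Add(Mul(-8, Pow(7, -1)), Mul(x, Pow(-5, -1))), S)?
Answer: Rational(-401811, 46060) ≈ -8.7236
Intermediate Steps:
Function('F')(P) = Add(Mul(Rational(-1, 2), Pow(P, 2)), Mul(Rational(-1, 4), P)) (Function('F')(P) = Mul(Rational(-1, 4), Add(Add(Pow(P, 2), Mul(P, P)), P)) = Mul(Rational(-1, 4), Add(Add(Pow(P, 2), Pow(P, 2)), P)) = Mul(Rational(-1, 4), Add(Mul(2, Pow(P, 2)), P)) = Mul(Rational(-1, 4), Add(P, Mul(2, Pow(P, 2)))) = Add(Mul(Rational(-1, 2), Pow(P, 2)), Mul(Rational(-1, 4), P)))
x = 121 (x = Pow(Add(Mul(Rational(-1, 4), -4, Add(1, Mul(2, -4))), -4), 2) = Pow(Add(Mul(Rational(-1, 4), -4, Add(1, -8)), -4), 2) = Pow(Add(Mul(Rational(-1, 4), -4, -7), -4), 2) = Pow(Add(-7, -4), 2) = Pow(-11, 2) = 121)
S = Rational(453, 1316) (S = Mul(-906, Rational(-1, 2632)) = Rational(453, 1316) ≈ 0.34422)
Mul(Add(Mul(-8, Pow(7, -1)), Mul(x, Pow(-5, -1))), S) = Mul(Add(Mul(-8, Pow(7, -1)), Mul(121, Pow(-5, -1))), Rational(453, 1316)) = Mul(Add(Mul(-8, Rational(1, 7)), Mul(121, Rational(-1, 5))), Rational(453, 1316)) = Mul(Add(Rational(-8, 7), Rational(-121, 5)), Rational(453, 1316)) = Mul(Rational(-887, 35), Rational(453, 1316)) = Rational(-401811, 46060)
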